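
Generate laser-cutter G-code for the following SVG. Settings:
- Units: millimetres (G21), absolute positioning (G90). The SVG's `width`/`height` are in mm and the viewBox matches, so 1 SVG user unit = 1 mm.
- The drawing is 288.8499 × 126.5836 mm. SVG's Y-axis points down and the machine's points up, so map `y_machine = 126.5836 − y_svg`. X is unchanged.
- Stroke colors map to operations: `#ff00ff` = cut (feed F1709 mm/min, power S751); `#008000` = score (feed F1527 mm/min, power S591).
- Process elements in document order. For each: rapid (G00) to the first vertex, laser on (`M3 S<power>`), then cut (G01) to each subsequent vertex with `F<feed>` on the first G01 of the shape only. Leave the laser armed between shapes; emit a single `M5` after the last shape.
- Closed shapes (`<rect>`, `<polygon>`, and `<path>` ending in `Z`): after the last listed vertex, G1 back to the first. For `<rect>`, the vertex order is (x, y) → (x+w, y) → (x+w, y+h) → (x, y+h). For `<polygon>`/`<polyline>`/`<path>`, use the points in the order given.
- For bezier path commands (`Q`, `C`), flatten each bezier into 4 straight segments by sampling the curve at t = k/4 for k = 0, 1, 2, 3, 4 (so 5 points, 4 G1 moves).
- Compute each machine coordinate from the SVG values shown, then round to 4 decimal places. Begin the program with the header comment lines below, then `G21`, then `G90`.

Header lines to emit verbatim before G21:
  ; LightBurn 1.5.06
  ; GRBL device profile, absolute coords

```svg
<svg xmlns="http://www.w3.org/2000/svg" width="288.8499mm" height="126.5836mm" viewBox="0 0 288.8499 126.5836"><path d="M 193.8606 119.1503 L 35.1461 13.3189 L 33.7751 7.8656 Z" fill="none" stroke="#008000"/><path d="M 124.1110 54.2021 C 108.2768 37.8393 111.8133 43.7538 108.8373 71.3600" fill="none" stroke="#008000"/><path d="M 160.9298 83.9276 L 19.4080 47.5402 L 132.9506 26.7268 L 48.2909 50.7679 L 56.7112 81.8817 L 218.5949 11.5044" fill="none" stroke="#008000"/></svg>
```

Since the viewBox matches the mm dimensions, user units are millimetres directly. The only transform is the Y-flip y_m = 126.5836 − y_svg.

Shape 1 is a closed polygon drawn with `<path>`. Its stroke #008000 means score at S591, F1527. After flipping Y the toolpath is (193.8606,7.4333) → (35.1461,113.2647) → (33.7751,118.7180) → (193.8606,7.4333), returning to the start.

Shape 2 is a cubic bezier drawn with `<path>`. Its stroke #008000 means score at S591, F1527. After flipping Y the toolpath is (124.1110,72.3815) → (115.4629,80.4858) → (111.6523,80.2909) → (110.2526,71.8519) → (108.8373,55.2236).

Shape 3 is a open polyline drawn with `<path>`. Its stroke #008000 means score at S591, F1527. After flipping Y the toolpath is (160.9298,42.6560) → (19.4080,79.0434) → (132.9506,99.8568) → (48.2909,75.8157) → (56.7112,44.7019) → (218.5949,115.0792).

; LightBurn 1.5.06
; GRBL device profile, absolute coords
G21
G90
G00 X193.8606 Y7.4333
M3 S591
G01 X35.1461 Y113.2647 F1527
G01 X33.7751 Y118.7180
G01 X193.8606 Y7.4333
G00 X124.1110 Y72.3815
M3 S591
G01 X115.4629 Y80.4858 F1527
G01 X111.6523 Y80.2909
G01 X110.2526 Y71.8519
G01 X108.8373 Y55.2236
G00 X160.9298 Y42.6560
M3 S591
G01 X19.4080 Y79.0434 F1527
G01 X132.9506 Y99.8568
G01 X48.2909 Y75.8157
G01 X56.7112 Y44.7019
G01 X218.5949 Y115.0792
M5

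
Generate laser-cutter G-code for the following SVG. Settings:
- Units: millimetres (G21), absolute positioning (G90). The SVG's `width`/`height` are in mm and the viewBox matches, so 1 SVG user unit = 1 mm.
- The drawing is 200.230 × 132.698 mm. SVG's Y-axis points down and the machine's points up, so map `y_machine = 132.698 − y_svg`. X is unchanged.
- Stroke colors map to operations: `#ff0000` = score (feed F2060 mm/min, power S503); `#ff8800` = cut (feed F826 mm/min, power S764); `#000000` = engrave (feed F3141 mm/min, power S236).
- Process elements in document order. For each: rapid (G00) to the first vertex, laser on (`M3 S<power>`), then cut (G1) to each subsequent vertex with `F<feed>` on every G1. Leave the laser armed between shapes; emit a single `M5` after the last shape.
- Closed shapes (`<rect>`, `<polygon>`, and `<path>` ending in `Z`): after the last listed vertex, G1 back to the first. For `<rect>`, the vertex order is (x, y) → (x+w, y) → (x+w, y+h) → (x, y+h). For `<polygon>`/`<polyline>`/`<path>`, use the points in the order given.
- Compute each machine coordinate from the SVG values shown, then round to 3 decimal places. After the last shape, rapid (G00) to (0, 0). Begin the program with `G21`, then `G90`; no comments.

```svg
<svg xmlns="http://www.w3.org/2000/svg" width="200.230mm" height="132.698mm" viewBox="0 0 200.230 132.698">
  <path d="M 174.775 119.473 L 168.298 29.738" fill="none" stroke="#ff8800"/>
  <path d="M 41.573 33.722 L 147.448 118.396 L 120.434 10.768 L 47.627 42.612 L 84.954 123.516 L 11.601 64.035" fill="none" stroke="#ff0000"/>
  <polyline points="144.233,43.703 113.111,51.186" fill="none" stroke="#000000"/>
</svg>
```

1 u = 1 mm; y_m = 132.698 − y.

[1] `<path>` line segment, #ff8800→cut S764 F826: (174.775,13.225) → (168.298,102.960)

[2] `<path>` open polyline, #ff0000→score S503 F2060: (41.573,98.976) → (147.448,14.302) → (120.434,121.930) → (47.627,90.086) → (84.954,9.182) → (11.601,68.663)

[3] `<polyline>` line segment, #000000→engrave S236 F3141: (144.233,88.995) → (113.111,81.512)

G21
G90
G00 X174.775 Y13.225
M3 S764
G1 X168.298 Y102.960 F826
G00 X41.573 Y98.976
M3 S503
G1 X147.448 Y14.302 F2060
G1 X120.434 Y121.930 F2060
G1 X47.627 Y90.086 F2060
G1 X84.954 Y9.182 F2060
G1 X11.601 Y68.663 F2060
G00 X144.233 Y88.995
M3 S236
G1 X113.111 Y81.512 F3141
M5
G00 X0.000 Y0.000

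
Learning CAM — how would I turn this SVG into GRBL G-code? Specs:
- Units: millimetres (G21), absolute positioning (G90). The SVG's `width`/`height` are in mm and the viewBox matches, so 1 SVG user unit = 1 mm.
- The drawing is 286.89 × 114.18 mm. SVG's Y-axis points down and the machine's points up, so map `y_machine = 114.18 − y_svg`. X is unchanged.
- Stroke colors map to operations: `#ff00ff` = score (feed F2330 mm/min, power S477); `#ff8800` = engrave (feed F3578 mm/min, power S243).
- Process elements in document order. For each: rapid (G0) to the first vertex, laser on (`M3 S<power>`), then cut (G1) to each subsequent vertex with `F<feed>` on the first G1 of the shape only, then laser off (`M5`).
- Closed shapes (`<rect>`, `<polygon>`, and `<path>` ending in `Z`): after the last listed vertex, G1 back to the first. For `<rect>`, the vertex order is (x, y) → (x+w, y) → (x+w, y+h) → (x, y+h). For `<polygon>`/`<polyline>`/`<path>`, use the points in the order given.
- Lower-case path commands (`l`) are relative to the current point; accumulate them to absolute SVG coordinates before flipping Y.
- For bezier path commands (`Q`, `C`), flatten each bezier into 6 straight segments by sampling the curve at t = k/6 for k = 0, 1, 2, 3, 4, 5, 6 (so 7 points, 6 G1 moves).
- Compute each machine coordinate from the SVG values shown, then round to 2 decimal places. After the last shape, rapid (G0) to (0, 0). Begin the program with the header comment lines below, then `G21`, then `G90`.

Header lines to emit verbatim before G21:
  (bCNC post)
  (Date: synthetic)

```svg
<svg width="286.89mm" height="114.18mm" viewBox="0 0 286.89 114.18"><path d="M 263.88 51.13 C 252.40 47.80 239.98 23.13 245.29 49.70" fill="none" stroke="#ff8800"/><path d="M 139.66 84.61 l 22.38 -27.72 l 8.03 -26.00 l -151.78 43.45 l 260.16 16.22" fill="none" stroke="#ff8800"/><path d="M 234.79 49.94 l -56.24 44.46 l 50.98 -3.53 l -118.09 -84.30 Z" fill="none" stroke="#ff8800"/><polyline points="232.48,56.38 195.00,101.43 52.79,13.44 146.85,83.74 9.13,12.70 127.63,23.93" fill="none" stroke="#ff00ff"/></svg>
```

Since the viewBox matches the mm dimensions, user units are millimetres directly. The only transform is the Y-flip y_m = 114.18 − y_svg.

Shape 1 is a cubic bezier drawn with `<path>`. Its stroke #ff8800 means engrave at S243, F3578. After flipping Y the toolpath is (263.88,63.05) → (258.15,66.16) → (252.78,70.81) → (248.29,74.98) → (245.20,76.66) → (244.03,73.83) → (245.29,64.48).

Shape 2 is a open polyline drawn with `<path>`. Its stroke #ff8800 means engrave at S243, F3578. After flipping Y the toolpath is (139.66,29.57) → (162.04,57.29) → (170.07,83.29) → (18.29,39.84) → (278.45,23.62).

Shape 3 is a closed polygon drawn with `<path>`. Its stroke #ff8800 means engrave at S243, F3578. After flipping Y the toolpath is (234.79,64.24) → (178.55,19.78) → (229.53,23.31) → (111.44,107.61) → (234.79,64.24), returning to the start.

Shape 4 is a open polyline drawn with `<polyline>`. Its stroke #ff00ff means score at S477, F2330. After flipping Y the toolpath is (232.48,57.80) → (195.00,12.75) → (52.79,100.74) → (146.85,30.44) → (9.13,101.48) → (127.63,90.25).

(bCNC post)
(Date: synthetic)
G21
G90
G0 X263.88 Y63.05
M3 S243
G1 X258.15 Y66.16 F3578
G1 X252.78 Y70.81
G1 X248.29 Y74.98
G1 X245.20 Y76.66
G1 X244.03 Y73.83
G1 X245.29 Y64.48
M5
G0 X139.66 Y29.57
M3 S243
G1 X162.04 Y57.29 F3578
G1 X170.07 Y83.29
G1 X18.29 Y39.84
G1 X278.45 Y23.62
M5
G0 X234.79 Y64.24
M3 S243
G1 X178.55 Y19.78 F3578
G1 X229.53 Y23.31
G1 X111.44 Y107.61
G1 X234.79 Y64.24
M5
G0 X232.48 Y57.80
M3 S477
G1 X195.00 Y12.75 F2330
G1 X52.79 Y100.74
G1 X146.85 Y30.44
G1 X9.13 Y101.48
G1 X127.63 Y90.25
M5
G0 X0.00 Y0.00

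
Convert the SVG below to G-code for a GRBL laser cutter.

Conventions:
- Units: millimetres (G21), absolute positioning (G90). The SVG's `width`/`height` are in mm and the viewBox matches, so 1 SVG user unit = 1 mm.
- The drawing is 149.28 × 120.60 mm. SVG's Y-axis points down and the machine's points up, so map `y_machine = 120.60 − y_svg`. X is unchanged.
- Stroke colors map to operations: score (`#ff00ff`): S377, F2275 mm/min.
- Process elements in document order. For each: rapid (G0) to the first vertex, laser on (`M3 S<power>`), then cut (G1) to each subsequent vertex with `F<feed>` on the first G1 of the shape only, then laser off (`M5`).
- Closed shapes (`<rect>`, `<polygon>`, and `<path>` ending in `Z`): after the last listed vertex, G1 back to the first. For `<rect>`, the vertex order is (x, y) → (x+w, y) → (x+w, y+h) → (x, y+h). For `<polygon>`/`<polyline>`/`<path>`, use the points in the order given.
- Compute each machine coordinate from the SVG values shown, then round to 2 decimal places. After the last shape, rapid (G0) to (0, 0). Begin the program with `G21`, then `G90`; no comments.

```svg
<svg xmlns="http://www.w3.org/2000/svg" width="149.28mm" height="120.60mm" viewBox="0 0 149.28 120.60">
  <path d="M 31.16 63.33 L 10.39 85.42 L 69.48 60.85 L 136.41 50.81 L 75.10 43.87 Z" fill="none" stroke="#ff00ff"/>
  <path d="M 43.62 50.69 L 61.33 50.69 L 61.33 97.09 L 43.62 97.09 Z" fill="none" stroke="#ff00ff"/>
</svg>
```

1 u = 1 mm; y_m = 120.60 − y.

[1] `<path>` closed polygon, #ff00ff→score S377 F2275: (31.16,57.27) → (10.39,35.18) → (69.48,59.75) → (136.41,69.79) → (75.10,76.73) → (31.16,57.27) (closed)

[2] `<path>` rectangle, #ff00ff→score S377 F2275: (43.62,69.91) → (61.33,69.91) → (61.33,23.51) → (43.62,23.51) → (43.62,69.91) (closed)

G21
G90
G0 X31.16 Y57.27
M3 S377
G1 X10.39 Y35.18 F2275
G1 X69.48 Y59.75
G1 X136.41 Y69.79
G1 X75.10 Y76.73
G1 X31.16 Y57.27
M5
G0 X43.62 Y69.91
M3 S377
G1 X61.33 Y69.91 F2275
G1 X61.33 Y23.51
G1 X43.62 Y23.51
G1 X43.62 Y69.91
M5
G0 X0.00 Y0.00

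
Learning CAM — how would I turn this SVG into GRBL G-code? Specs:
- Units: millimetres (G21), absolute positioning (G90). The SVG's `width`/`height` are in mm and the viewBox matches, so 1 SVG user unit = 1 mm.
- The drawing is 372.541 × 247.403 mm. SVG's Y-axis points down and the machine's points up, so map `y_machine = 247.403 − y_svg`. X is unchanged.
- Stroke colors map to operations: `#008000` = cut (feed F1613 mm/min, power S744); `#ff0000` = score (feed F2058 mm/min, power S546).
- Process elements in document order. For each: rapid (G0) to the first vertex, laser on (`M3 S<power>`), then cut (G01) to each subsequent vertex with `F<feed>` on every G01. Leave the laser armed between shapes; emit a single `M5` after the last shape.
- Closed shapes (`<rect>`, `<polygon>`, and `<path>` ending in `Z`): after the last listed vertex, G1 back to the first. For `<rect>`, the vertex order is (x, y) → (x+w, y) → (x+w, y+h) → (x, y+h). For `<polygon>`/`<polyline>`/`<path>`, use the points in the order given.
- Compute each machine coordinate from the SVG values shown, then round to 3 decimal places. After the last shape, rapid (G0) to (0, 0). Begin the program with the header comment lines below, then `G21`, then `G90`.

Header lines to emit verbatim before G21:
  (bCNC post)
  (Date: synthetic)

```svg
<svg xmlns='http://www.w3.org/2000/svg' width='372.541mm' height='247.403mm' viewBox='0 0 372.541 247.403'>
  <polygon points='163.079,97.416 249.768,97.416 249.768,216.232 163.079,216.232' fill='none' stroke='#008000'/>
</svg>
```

(bCNC post)
(Date: synthetic)
G21
G90
G0 X163.079 Y149.987
M3 S744
G01 X249.768 Y149.987 F1613
G01 X249.768 Y31.171 F1613
G01 X163.079 Y31.171 F1613
G01 X163.079 Y149.987 F1613
M5
G0 X0.000 Y0.000

viewBox `0 0 372.541 247.403` with mm width/height → 1 unit = 1 mm. Flip: y_m = 247.403 − y_svg.

**Shape 1** — `<polygon>` rectangle, stroke `#008000` → cut (S744, F1613). Machine vertices: (163.079,149.987) → (249.768,149.987) → (249.768,31.171) → (163.079,31.171) → (163.079,149.987). Closed: final G1 returns to the first vertex.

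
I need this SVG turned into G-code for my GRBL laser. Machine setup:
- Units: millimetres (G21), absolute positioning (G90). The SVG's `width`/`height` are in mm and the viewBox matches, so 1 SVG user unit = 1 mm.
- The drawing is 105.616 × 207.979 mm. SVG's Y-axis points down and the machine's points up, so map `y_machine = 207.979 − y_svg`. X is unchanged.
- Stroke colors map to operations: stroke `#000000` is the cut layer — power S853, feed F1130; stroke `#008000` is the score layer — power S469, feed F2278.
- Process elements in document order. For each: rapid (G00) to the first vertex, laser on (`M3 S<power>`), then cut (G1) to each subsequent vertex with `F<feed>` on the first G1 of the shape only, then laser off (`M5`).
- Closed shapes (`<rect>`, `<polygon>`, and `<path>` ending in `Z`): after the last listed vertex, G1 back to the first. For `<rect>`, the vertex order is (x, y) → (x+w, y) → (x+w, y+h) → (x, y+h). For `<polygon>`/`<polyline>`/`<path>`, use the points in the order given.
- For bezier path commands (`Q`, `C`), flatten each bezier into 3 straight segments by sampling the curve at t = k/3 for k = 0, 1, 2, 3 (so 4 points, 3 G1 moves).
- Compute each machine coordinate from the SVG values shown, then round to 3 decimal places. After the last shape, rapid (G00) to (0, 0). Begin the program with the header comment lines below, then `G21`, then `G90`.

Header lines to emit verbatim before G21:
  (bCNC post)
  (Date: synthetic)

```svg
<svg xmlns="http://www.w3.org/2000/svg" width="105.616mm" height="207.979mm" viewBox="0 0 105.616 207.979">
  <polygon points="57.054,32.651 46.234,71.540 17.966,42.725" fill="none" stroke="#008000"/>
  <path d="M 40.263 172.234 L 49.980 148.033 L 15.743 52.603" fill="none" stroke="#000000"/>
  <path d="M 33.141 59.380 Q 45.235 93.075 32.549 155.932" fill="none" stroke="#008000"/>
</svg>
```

Since the viewBox matches the mm dimensions, user units are millimetres directly. The only transform is the Y-flip y_m = 207.979 − y_svg.

Shape 1 is a regular polygon drawn with `<polygon>`. Its stroke #008000 means score at S469, F2278. After flipping Y the toolpath is (57.054,175.328) → (46.234,136.439) → (17.966,165.254) → (57.054,175.328), returning to the start.

Shape 2 is a open polyline drawn with `<path>`. Its stroke #000000 means cut at S853, F1130. After flipping Y the toolpath is (40.263,35.745) → (49.980,59.946) → (15.743,155.376).

Shape 3 is a quadratic bezier drawn with `<path>`. Its stroke #008000 means score at S469, F2278. After flipping Y the toolpath is (33.141,148.599) → (38.450,122.895) → (38.253,90.711) → (32.549,52.047).

(bCNC post)
(Date: synthetic)
G21
G90
G00 X57.054 Y175.328
M3 S469
G1 X46.234 Y136.439 F2278
G1 X17.966 Y165.254
G1 X57.054 Y175.328
M5
G00 X40.263 Y35.745
M3 S853
G1 X49.980 Y59.946 F1130
G1 X15.743 Y155.376
M5
G00 X33.141 Y148.599
M3 S469
G1 X38.450 Y122.895 F2278
G1 X38.253 Y90.711
G1 X32.549 Y52.047
M5
G00 X0.000 Y0.000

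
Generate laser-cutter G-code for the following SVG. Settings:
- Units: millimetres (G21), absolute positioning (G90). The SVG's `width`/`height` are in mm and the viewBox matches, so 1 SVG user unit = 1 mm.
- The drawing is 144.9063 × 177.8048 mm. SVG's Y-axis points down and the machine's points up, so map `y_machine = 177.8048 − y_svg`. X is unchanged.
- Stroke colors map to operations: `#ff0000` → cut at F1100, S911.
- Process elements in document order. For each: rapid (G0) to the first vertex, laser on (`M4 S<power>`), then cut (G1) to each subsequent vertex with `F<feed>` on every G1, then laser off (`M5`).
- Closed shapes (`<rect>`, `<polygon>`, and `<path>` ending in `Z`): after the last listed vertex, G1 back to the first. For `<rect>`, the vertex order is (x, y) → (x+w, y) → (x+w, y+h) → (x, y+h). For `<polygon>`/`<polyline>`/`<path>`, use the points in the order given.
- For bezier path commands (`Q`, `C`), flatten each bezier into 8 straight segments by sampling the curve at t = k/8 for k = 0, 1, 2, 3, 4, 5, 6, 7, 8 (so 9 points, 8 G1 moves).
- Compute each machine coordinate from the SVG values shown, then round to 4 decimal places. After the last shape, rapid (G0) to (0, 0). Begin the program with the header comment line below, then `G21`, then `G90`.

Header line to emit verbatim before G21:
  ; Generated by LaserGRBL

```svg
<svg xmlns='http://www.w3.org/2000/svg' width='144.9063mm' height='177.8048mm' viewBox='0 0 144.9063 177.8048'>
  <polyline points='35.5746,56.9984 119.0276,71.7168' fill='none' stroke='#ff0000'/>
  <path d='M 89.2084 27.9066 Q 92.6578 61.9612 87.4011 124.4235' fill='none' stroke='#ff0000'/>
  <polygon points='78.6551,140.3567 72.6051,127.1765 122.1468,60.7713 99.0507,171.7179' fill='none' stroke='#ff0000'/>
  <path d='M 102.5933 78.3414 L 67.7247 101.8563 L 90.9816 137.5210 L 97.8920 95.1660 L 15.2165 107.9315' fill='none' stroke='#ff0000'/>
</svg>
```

; Generated by LaserGRBL
G21
G90
G0 X35.5746 Y120.8064
M4 S911
G1 X119.0276 Y106.0880 F1100
M5
G0 X89.2084 Y149.8982
M4 S911
G1 X89.9347 Y140.9407 F1100
G1 X90.3890 Y131.0954 F1100
G1 X90.5712 Y120.3624 F1100
G1 X90.4813 Y108.7417 F1100
G1 X90.1193 Y96.2332 F1100
G1 X89.4853 Y82.8370 F1100
G1 X88.5792 Y68.5530 F1100
G1 X87.4011 Y53.3813 F1100
M5
G0 X78.6551 Y37.4481
M4 S911
G1 X72.6051 Y50.6283 F1100
G1 X122.1468 Y117.0335 F1100
G1 X99.0507 Y6.0869 F1100
G1 X78.6551 Y37.4481 F1100
M5
G0 X102.5933 Y99.4634
M4 S911
G1 X67.7247 Y75.9485 F1100
G1 X90.9816 Y40.2838 F1100
G1 X97.8920 Y82.6388 F1100
G1 X15.2165 Y69.8733 F1100
M5
G0 X0.0000 Y0.0000

Since the viewBox matches the mm dimensions, user units are millimetres directly. The only transform is the Y-flip y_m = 177.8048 − y_svg.

Shape 1 is a line segment drawn with `<polyline>`. Its stroke #ff0000 means cut at S911, F1100. After flipping Y the toolpath is (35.5746,120.8064) → (119.0276,106.0880).

Shape 2 is a quadratic bezier drawn with `<path>`. Its stroke #ff0000 means cut at S911, F1100. After flipping Y the toolpath is (89.2084,149.8982) → (89.9347,140.9407) → (90.3890,131.0954) → (90.5712,120.3624) → (90.4813,108.7417) → (90.1193,96.2332) → (89.4853,82.8370) → (88.5792,68.5530) → (87.4011,53.3813).

Shape 3 is a closed polygon drawn with `<polygon>`. Its stroke #ff0000 means cut at S911, F1100. After flipping Y the toolpath is (78.6551,37.4481) → (72.6051,50.6283) → (122.1468,117.0335) → (99.0507,6.0869) → (78.6551,37.4481), returning to the start.

Shape 4 is a open polyline drawn with `<path>`. Its stroke #ff0000 means cut at S911, F1100. After flipping Y the toolpath is (102.5933,99.4634) → (67.7247,75.9485) → (90.9816,40.2838) → (97.8920,82.6388) → (15.2165,69.8733).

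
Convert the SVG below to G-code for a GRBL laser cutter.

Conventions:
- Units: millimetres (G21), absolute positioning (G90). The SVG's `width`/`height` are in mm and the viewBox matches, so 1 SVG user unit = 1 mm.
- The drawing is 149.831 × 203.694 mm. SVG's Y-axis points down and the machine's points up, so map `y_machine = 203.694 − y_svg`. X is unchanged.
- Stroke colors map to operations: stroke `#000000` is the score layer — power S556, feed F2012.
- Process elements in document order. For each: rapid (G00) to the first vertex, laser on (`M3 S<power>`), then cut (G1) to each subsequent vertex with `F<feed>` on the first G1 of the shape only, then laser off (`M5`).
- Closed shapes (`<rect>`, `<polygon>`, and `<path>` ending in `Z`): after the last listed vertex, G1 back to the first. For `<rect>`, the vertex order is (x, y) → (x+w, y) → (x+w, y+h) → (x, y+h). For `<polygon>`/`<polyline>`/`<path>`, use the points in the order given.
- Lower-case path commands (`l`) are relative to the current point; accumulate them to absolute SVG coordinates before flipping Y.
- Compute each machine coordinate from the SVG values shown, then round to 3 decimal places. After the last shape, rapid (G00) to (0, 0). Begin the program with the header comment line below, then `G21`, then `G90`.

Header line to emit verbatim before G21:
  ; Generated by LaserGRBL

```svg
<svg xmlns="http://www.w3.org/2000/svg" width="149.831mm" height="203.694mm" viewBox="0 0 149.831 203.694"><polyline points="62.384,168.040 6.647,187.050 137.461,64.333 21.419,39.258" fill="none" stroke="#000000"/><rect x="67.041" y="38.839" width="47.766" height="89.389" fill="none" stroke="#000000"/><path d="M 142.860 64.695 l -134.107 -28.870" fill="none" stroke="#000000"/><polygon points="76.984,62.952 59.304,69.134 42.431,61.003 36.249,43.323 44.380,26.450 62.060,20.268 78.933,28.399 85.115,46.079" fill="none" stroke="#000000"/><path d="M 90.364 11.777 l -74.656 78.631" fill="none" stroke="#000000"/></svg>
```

; Generated by LaserGRBL
G21
G90
G00 X62.384 Y35.654
M3 S556
G1 X6.647 Y16.644 F2012
G1 X137.461 Y139.361
G1 X21.419 Y164.436
M5
G00 X67.041 Y164.855
M3 S556
G1 X114.807 Y164.855 F2012
G1 X114.807 Y75.466
G1 X67.041 Y75.466
G1 X67.041 Y164.855
M5
G00 X142.860 Y138.999
M3 S556
G1 X8.753 Y167.869 F2012
M5
G00 X76.984 Y140.742
M3 S556
G1 X59.304 Y134.560 F2012
G1 X42.431 Y142.691
G1 X36.249 Y160.371
G1 X44.380 Y177.244
G1 X62.060 Y183.426
G1 X78.933 Y175.295
G1 X85.115 Y157.615
G1 X76.984 Y140.742
M5
G00 X90.364 Y191.917
M3 S556
G1 X15.708 Y113.286 F2012
M5
G00 X0.000 Y0.000

Since the viewBox matches the mm dimensions, user units are millimetres directly. The only transform is the Y-flip y_m = 203.694 − y_svg.

Shape 1 is a open polyline drawn with `<polyline>`. Its stroke #000000 means score at S556, F2012. After flipping Y the toolpath is (62.384,35.654) → (6.647,16.644) → (137.461,139.361) → (21.419,164.436).

Shape 2 is a rectangle drawn with `<rect>`. Its stroke #000000 means score at S556, F2012. After flipping Y the toolpath is (67.041,164.855) → (114.807,164.855) → (114.807,75.466) → (67.041,75.466) → (67.041,164.855), returning to the start.

Shape 3 is a line segment drawn with `<path>`. Its stroke #000000 means score at S556, F2012. After flipping Y the toolpath is (142.860,138.999) → (8.753,167.869).

Shape 4 is a regular polygon drawn with `<polygon>`. Its stroke #000000 means score at S556, F2012. After flipping Y the toolpath is (76.984,140.742) → (59.304,134.560) → (42.431,142.691) → (36.249,160.371) → (44.380,177.244) → (62.060,183.426) → (78.933,175.295) → (85.115,157.615) → (76.984,140.742), returning to the start.

Shape 5 is a line segment drawn with `<path>`. Its stroke #000000 means score at S556, F2012. After flipping Y the toolpath is (90.364,191.917) → (15.708,113.286).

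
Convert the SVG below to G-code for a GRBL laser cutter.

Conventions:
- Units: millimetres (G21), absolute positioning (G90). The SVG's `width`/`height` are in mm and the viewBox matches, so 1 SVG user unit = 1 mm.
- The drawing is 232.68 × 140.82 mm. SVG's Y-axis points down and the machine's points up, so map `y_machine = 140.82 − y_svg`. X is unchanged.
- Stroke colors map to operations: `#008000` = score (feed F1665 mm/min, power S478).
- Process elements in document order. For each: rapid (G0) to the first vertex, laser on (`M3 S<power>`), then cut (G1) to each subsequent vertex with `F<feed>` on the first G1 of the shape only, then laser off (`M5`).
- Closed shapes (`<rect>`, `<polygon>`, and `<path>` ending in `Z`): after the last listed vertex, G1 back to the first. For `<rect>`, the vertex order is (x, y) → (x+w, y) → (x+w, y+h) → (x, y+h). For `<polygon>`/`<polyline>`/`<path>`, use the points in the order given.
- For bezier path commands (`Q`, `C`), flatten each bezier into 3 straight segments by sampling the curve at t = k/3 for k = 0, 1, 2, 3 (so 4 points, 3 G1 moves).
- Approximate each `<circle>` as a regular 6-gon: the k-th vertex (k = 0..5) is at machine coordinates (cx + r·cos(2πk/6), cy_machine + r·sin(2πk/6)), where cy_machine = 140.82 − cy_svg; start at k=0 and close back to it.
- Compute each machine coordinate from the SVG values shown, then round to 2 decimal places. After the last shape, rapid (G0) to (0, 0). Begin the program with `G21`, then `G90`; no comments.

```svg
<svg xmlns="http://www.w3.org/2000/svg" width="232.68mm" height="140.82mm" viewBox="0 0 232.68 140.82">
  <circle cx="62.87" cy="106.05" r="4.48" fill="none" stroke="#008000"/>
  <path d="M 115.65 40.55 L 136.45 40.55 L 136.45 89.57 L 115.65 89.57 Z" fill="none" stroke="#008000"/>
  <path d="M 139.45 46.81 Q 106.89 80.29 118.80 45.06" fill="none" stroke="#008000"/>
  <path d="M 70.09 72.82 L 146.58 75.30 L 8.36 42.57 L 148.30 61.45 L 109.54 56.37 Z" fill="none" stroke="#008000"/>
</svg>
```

Since the viewBox matches the mm dimensions, user units are millimetres directly. The only transform is the Y-flip y_m = 140.82 − y_svg.

Shape 1 is a circle drawn with `<circle>`. Its stroke #008000 means score at S478, F1665. After flipping Y the toolpath is (67.35,34.77) → (65.11,38.65) → (60.63,38.65) → (58.39,34.77) → (60.63,30.89) → (65.11,30.89) → (67.35,34.77), returning to the start.

Shape 2 is a rectangle drawn with `<path>`. Its stroke #008000 means score at S478, F1665. After flipping Y the toolpath is (115.65,100.27) → (136.45,100.27) → (136.45,51.25) → (115.65,51.25) → (115.65,100.27), returning to the start.

Shape 3 is a quadratic bezier drawn with `<path>`. Its stroke #008000 means score at S478, F1665. After flipping Y the toolpath is (139.45,94.01) → (122.68,79.32) → (115.80,79.91) → (118.80,95.76).

Shape 4 is a closed polygon drawn with `<path>`. Its stroke #008000 means score at S478, F1665. After flipping Y the toolpath is (70.09,68.00) → (146.58,65.52) → (8.36,98.25) → (148.30,79.37) → (109.54,84.45) → (70.09,68.00), returning to the start.

G21
G90
G0 X67.35 Y34.77
M3 S478
G1 X65.11 Y38.65 F1665
G1 X60.63 Y38.65
G1 X58.39 Y34.77
G1 X60.63 Y30.89
G1 X65.11 Y30.89
G1 X67.35 Y34.77
M5
G0 X115.65 Y100.27
M3 S478
G1 X136.45 Y100.27 F1665
G1 X136.45 Y51.25
G1 X115.65 Y51.25
G1 X115.65 Y100.27
M5
G0 X139.45 Y94.01
M3 S478
G1 X122.68 Y79.32 F1665
G1 X115.80 Y79.91
G1 X118.80 Y95.76
M5
G0 X70.09 Y68.00
M3 S478
G1 X146.58 Y65.52 F1665
G1 X8.36 Y98.25
G1 X148.30 Y79.37
G1 X109.54 Y84.45
G1 X70.09 Y68.00
M5
G0 X0.00 Y0.00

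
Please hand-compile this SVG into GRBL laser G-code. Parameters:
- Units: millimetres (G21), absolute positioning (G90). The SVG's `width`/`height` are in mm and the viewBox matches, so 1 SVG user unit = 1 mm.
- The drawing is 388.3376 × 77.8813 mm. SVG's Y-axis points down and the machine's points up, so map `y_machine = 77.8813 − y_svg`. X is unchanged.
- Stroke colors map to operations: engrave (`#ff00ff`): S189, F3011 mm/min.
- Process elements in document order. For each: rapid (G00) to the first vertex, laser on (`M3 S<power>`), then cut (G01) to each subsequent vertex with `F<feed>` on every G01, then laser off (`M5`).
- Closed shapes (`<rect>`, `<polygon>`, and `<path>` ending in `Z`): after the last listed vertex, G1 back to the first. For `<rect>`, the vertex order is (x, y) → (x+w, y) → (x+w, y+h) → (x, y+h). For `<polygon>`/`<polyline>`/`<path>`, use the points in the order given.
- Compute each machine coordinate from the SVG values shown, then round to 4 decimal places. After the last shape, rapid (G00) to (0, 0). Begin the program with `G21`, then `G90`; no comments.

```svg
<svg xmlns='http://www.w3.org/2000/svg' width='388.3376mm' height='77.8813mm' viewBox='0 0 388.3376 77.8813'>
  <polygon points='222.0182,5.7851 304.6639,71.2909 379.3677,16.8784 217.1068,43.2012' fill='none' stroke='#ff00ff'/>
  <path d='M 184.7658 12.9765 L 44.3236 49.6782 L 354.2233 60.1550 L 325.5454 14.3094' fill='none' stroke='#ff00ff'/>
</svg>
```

viewBox `0 0 388.3376 77.8813` with mm width/height → 1 unit = 1 mm. Flip: y_m = 77.8813 − y_svg.

**Shape 1** — `<polygon>` closed polygon, stroke `#ff00ff` → engrave (S189, F3011). Machine vertices: (222.0182,72.0962) → (304.6639,6.5904) → (379.3677,61.0029) → (217.1068,34.6801) → (222.0182,72.0962). Closed: final G1 returns to the first vertex.

**Shape 2** — `<path>` open polyline, stroke `#ff00ff` → engrave (S189, F3011). Machine vertices: (184.7658,64.9048) → (44.3236,28.2031) → (354.2233,17.7263) → (325.5454,63.5719). Open path.

G21
G90
G00 X222.0182 Y72.0962
M3 S189
G01 X304.6639 Y6.5904 F3011
G01 X379.3677 Y61.0029 F3011
G01 X217.1068 Y34.6801 F3011
G01 X222.0182 Y72.0962 F3011
M5
G00 X184.7658 Y64.9048
M3 S189
G01 X44.3236 Y28.2031 F3011
G01 X354.2233 Y17.7263 F3011
G01 X325.5454 Y63.5719 F3011
M5
G00 X0.0000 Y0.0000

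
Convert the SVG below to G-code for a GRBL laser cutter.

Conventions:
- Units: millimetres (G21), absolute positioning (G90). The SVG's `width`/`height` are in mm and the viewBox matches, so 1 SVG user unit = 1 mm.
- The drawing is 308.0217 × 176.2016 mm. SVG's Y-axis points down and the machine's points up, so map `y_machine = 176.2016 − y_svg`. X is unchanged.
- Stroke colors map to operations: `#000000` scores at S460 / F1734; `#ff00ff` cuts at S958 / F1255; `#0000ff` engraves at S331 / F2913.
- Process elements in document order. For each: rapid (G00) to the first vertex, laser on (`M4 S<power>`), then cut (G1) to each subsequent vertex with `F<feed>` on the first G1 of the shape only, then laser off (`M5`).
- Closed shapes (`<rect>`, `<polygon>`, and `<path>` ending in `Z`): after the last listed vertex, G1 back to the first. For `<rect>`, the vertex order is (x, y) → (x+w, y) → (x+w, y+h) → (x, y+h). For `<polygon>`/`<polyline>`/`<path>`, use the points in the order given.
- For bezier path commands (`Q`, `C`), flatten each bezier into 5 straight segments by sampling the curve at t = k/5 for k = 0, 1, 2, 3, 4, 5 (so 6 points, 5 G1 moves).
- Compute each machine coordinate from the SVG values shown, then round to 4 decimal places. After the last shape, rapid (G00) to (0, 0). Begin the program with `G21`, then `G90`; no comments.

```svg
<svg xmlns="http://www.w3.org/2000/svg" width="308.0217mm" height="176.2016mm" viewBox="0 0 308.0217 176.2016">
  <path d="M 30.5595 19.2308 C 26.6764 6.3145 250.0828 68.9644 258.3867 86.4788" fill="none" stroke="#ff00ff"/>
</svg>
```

G21
G90
G00 X30.5595 Y156.9708
M4 S958
G1 X51.9652 Y156.6182 F1255
G1 X106.6857 Y143.9235
G1 X173.4859 Y124.6802
G1 X231.1312 Y104.6821
G1 X258.3867 Y89.7228
M5
G00 X0.0000 Y0.0000

1 u = 1 mm; y_m = 176.2016 − y.

[1] `<path>` cubic bezier, #ff00ff→cut S958 F1255: (30.5595,156.9708) → (51.9652,156.6182) → (106.6857,143.9235) → (173.4859,124.6802) → (231.1312,104.6821) → (258.3867,89.7228)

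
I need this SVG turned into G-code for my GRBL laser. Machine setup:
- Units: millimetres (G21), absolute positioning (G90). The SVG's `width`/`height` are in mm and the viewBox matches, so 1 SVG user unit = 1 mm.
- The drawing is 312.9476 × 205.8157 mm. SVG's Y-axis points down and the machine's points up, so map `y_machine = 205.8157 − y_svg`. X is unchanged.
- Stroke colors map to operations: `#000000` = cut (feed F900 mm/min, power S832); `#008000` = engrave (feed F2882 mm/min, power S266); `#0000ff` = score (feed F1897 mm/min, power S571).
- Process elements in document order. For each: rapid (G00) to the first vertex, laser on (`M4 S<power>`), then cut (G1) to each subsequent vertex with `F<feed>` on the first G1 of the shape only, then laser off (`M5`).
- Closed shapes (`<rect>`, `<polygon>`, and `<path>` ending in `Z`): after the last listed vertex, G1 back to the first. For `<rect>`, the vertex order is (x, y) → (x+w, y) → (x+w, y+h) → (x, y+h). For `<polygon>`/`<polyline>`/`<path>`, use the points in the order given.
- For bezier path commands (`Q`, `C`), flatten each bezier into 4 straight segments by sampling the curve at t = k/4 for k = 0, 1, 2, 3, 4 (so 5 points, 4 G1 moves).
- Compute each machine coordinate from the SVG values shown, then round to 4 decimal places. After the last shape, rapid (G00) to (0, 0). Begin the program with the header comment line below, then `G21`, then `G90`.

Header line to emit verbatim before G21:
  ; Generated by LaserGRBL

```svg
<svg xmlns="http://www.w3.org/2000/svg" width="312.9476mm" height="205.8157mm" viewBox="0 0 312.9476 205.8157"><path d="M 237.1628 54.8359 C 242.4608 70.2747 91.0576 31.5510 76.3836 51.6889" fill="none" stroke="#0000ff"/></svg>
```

; Generated by LaserGRBL
G21
G90
G00 X237.1628 Y150.9798
M4 S571
G1 X216.3397 Y147.7902 F1897
G1 X164.2627 Y154.3155
G1 X108.4410 Y159.9597
G1 X76.3836 Y154.1268
M5
G00 X0.0000 Y0.0000

Since the viewBox matches the mm dimensions, user units are millimetres directly. The only transform is the Y-flip y_m = 205.8157 − y_svg.

Shape 1 is a cubic bezier drawn with `<path>`. Its stroke #0000ff means score at S571, F1897. After flipping Y the toolpath is (237.1628,150.9798) → (216.3397,147.7902) → (164.2627,154.3155) → (108.4410,159.9597) → (76.3836,154.1268).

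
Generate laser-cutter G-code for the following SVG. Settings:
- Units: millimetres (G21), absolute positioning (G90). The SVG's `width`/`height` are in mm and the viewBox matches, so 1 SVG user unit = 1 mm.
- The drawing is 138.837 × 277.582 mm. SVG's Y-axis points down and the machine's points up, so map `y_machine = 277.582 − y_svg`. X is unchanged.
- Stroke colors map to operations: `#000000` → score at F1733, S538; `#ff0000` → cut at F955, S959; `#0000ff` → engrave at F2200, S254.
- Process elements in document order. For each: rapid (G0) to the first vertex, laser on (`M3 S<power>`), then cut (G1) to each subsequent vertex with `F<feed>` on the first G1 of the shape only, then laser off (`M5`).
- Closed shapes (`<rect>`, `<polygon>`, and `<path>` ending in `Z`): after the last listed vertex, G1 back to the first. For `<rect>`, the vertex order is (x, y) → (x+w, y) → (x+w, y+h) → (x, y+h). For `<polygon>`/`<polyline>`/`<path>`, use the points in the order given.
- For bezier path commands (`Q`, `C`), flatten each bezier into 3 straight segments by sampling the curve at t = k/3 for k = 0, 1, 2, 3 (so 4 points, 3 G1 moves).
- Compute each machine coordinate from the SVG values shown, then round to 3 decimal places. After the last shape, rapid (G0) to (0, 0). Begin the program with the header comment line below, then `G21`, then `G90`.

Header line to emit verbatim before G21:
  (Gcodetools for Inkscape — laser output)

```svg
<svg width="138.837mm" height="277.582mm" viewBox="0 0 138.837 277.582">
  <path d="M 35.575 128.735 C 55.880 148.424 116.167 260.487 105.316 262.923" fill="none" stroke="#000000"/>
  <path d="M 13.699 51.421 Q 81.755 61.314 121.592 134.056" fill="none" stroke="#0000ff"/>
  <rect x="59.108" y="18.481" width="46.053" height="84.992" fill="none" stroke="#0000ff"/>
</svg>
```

1 u = 1 mm; y_m = 277.582 − y.

[1] `<path>` cubic bezier, #000000→score S538 F1733: (35.575,148.847) → (65.092,105.848) → (96.570,46.156) → (105.316,14.659)

[2] `<path>` quadratic bezier, #0000ff→engrave S254 F2200: (13.699,226.161) → (55.934,212.582) → (91.899,185.037) → (121.592,143.526)

[3] `<rect>` rectangle, #0000ff→engrave S254 F2200: (59.108,259.101) → (105.161,259.101) → (105.161,174.109) → (59.108,174.109) → (59.108,259.101) (closed)

(Gcodetools for Inkscape — laser output)
G21
G90
G0 X35.575 Y148.847
M3 S538
G1 X65.092 Y105.848 F1733
G1 X96.570 Y46.156
G1 X105.316 Y14.659
M5
G0 X13.699 Y226.161
M3 S254
G1 X55.934 Y212.582 F2200
G1 X91.899 Y185.037
G1 X121.592 Y143.526
M5
G0 X59.108 Y259.101
M3 S254
G1 X105.161 Y259.101 F2200
G1 X105.161 Y174.109
G1 X59.108 Y174.109
G1 X59.108 Y259.101
M5
G0 X0.000 Y0.000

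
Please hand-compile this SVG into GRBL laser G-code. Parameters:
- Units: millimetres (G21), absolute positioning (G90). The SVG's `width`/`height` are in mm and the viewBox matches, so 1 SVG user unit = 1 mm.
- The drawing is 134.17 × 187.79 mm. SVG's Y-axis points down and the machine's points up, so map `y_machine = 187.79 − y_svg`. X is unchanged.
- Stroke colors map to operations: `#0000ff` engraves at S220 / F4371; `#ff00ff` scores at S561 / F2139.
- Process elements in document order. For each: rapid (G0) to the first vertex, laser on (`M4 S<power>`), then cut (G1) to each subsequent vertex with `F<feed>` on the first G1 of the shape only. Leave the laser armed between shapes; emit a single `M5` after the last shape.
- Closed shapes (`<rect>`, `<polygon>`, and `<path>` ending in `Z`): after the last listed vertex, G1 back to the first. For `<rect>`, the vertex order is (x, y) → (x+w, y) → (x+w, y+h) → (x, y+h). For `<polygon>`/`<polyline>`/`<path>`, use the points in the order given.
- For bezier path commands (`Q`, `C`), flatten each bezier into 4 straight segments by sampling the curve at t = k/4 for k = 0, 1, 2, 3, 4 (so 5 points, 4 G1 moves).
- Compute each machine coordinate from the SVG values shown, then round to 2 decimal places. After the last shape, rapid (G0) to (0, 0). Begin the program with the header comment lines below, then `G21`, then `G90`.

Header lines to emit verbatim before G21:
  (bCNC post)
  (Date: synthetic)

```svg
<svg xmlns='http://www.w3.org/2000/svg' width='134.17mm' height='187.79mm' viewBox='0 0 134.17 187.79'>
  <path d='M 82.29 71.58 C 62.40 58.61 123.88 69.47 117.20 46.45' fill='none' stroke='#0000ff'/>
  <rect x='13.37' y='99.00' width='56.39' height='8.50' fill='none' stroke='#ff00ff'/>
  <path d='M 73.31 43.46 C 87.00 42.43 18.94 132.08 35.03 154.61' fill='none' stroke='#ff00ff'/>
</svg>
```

(bCNC post)
(Date: synthetic)
G21
G90
G0 X82.29 Y116.21
M4 S220
G1 X80.29 Y122.37 F4371
G1 X94.79 Y125.01
G1 X111.77 Y129.53
G1 X117.20 Y141.34
G0 X13.37 Y88.79
M4 S561
G1 X69.76 Y88.79 F2139
G1 X69.76 Y80.29
G1 X13.37 Y80.29
G1 X13.37 Y88.79
G0 X73.31 Y144.33
M4 S561
G1 X70.84 Y130.57 F2139
G1 X53.27 Y97.59
G1 X36.15 Y60.20
G1 X35.03 Y33.18
M5
G0 X0.00 Y0.00

viewBox `0 0 134.17 187.79` with mm width/height → 1 unit = 1 mm. Flip: y_m = 187.79 − y_svg.

**Shape 1** — `<path>` cubic bezier, stroke `#0000ff` → engrave (S220, F4371). Control points (SVG): P0=(82.29,71.58), P1=(62.40,58.61), P2=(123.88,69.47), P3=(117.20,46.45); sampled at t=k/4. Machine vertices: (82.29,116.21) → (80.29,122.37) → (94.79,125.01) → (111.77,129.53) → (117.20,141.34). Open path.

**Shape 2** — `<rect>` rectangle, stroke `#ff00ff` → score (S561, F2139). Machine vertices: (13.37,88.79) → (69.76,88.79) → (69.76,80.29) → (13.37,80.29) → (13.37,88.79). Closed: final G1 returns to the first vertex.

**Shape 3** — `<path>` cubic bezier, stroke `#ff00ff` → score (S561, F2139). Control points (SVG): P0=(73.31,43.46), P1=(87.00,42.43), P2=(18.94,132.08), P3=(35.03,154.61); sampled at t=k/4. Machine vertices: (73.31,144.33) → (70.84,130.57) → (53.27,97.59) → (36.15,60.20) → (35.03,33.18). Open path.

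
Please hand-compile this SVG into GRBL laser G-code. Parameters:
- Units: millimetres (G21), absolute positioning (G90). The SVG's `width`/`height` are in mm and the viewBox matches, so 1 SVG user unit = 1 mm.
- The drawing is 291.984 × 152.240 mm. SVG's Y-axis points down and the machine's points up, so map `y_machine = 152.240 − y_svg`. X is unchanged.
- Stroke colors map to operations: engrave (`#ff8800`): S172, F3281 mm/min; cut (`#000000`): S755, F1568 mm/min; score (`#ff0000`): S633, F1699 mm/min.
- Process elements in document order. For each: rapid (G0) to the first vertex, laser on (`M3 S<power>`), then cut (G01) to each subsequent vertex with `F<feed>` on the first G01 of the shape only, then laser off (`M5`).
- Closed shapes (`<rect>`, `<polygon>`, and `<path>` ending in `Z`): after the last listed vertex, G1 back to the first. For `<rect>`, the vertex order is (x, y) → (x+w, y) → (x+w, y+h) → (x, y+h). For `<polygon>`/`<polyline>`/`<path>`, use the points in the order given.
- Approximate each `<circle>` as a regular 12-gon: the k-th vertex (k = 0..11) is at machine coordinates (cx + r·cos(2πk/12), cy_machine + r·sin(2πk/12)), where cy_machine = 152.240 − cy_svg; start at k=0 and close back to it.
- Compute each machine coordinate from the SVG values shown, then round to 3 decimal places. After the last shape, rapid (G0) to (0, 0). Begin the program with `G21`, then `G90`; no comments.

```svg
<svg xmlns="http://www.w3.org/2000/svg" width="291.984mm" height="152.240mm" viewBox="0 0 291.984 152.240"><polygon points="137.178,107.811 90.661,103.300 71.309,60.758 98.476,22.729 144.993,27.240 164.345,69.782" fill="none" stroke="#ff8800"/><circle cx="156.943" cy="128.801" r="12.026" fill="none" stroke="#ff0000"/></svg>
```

1 u = 1 mm; y_m = 152.240 − y.

[1] `<polygon>` regular polygon, #ff8800→engrave S172 F3281: (137.178,44.429) → (90.661,48.940) → (71.309,91.482) → (98.476,129.511) → (144.993,125.000) → (164.345,82.458) → (137.178,44.429) (closed)

[2] `<circle>` circle, #ff0000→score S633 F1699: (168.969,23.439) → (167.358,29.452) → (162.956,33.854) → (156.943,35.465) → (150.930,33.854) → (146.528,29.452) → (144.917,23.439) → (146.528,17.426) → (150.930,13.024) → (156.943,11.413) → (162.956,13.024) → (167.358,17.426) → (168.969,23.439) (closed)

G21
G90
G0 X137.178 Y44.429
M3 S172
G01 X90.661 Y48.940 F3281
G01 X71.309 Y91.482
G01 X98.476 Y129.511
G01 X144.993 Y125.000
G01 X164.345 Y82.458
G01 X137.178 Y44.429
M5
G0 X168.969 Y23.439
M3 S633
G01 X167.358 Y29.452 F1699
G01 X162.956 Y33.854
G01 X156.943 Y35.465
G01 X150.930 Y33.854
G01 X146.528 Y29.452
G01 X144.917 Y23.439
G01 X146.528 Y17.426
G01 X150.930 Y13.024
G01 X156.943 Y11.413
G01 X162.956 Y13.024
G01 X167.358 Y17.426
G01 X168.969 Y23.439
M5
G0 X0.000 Y0.000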